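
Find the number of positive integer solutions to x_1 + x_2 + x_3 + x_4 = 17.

Substitute x'_i = x_i - 1 (so x'_i >= 0). Then sum x'_i = 17 - 4 = 13.
Stars and bars: C(13+4-1, 4-1) = C(16,3).

Final answer: C(16,3) = 560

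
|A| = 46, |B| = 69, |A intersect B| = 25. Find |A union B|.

|A union B| = |A| + |B| - |A intersect B| = 46 + 69 - 25.

Final answer: 90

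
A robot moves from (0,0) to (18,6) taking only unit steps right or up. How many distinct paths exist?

Each path has 18 right steps and 6 up steps in some order (24 steps total).
Choose which 6 of the 24 steps are up: C(24,6).

Final answer: C(24,6) = 134596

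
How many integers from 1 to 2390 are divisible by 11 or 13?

Multiples of 11: 217. Multiples of 13: 183. Of both (lcm=143): 16.
By inclusion-exclusion: 217 + 183 - 16.

Final answer: 384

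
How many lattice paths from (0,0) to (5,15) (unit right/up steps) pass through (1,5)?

Paths (0,0)->(1,5): C(6,5) = 6.
Paths (1,5)->(5,15): C(14,10) = 1001.
By multiplication principle: 6 x 1001.

Final answer: 6006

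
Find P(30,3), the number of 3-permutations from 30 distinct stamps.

P(30,3) = 30!/(30-3)! = 30!/27!.

Final answer: P(30,3) = 24360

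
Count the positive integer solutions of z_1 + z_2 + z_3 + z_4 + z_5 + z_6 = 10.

Substitute z'_i = z_i - 1 (so z'_i >= 0). Then sum z'_i = 10 - 6 = 4.
Stars and bars: C(4+6-1, 6-1) = C(9,5).

Final answer: C(9,5) = 126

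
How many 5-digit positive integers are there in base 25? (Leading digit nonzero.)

Leading digit: 24 options (nonzero). Other 4 digit(s): 25 options each.
Total: 24 x 25^4.

Final answer: 9375000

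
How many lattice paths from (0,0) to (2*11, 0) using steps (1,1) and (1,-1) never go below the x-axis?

Total monotonic paths to (11,11): C(22,11) = 705432.
A path is bad iff it touches y = x + 1; reflecting its initial segment maps bad paths bijectively onto all paths to (10,12), of which there are C(22,12) = 646646.
Valid Dyck paths: 705432 - 646646.
(Check: C(22,11) - C(22,12) = C(22,11)/12, the Catalan number C_{11}.)

Final answer: C_{11} = 58786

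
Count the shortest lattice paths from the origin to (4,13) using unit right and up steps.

Each path has 4 right steps and 13 up steps in some order (17 steps total).
Choose which 13 of the 17 steps are up: C(17,13).

Final answer: C(17,13) = 2380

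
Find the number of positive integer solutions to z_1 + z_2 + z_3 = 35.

Substitute z'_i = z_i - 1 (so z'_i >= 0). Then sum z'_i = 35 - 3 = 32.
Stars and bars: C(32+3-1, 3-1) = C(34,2).

Final answer: C(34,2) = 561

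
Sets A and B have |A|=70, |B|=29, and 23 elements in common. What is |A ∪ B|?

|A union B| = |A| + |B| - |A intersect B| = 70 + 29 - 23.

Final answer: 76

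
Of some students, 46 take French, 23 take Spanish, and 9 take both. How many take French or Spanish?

|A union B| = |A| + |B| - |A intersect B| = 46 + 23 - 9.

Final answer: 60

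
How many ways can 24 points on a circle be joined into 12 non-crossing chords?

This is counted by the nth Catalan number C_n. Here n = 24/2 = 12.
C_n = C(2n,n) - C(2n,n+1), so C_{12} = C(24,12) - C(24,13) = 2704156 - 2496144.

Final answer: C_{12} = 208012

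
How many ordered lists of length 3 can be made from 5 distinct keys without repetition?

P(5,3) = 5!/(5-3)! = 5!/2!.

Final answer: P(5,3) = 60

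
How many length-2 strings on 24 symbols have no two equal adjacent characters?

Let g(n) count such strings. g(1) = 24, and each valid string of length n-1 extends in 23 ways (any symbol but the last), so g(n) = 23 g(n-1).
Total: g(2) = 24 x 23^1.

Final answer: 24 x 23^{1} = 552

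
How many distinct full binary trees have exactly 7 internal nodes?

The structures are counted by the Catalan number C_n. Here n = 7.
Using C_0 = 1 and C_(k+1) = C_k x 2(2k+1)/(k+2), build up term by term: C_1=1, C_2=2, C_3=5, C_4=14, C_5=42, C_6=132, C_7=429.

Final answer: C_{7} = 429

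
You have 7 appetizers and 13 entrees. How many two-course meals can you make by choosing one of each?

By the multiplication principle: 7 x 13.

Final answer: 91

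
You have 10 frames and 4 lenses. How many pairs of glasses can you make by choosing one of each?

By the multiplication principle: 10 x 4.

Final answer: 40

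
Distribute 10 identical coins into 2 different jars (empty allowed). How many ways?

Stars and bars: C(n+k-1, k-1) = C(11,1).

Final answer: C(11,1) = 11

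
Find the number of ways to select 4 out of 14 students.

C(14,4) = 14!/(4! x 10!).

Final answer: \binom{14}{4} = 1001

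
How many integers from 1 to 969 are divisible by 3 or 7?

Multiples of 3: 323. Multiples of 7: 138. Of both (lcm=21): 46.
By inclusion-exclusion: 323 + 138 - 46.

Final answer: 415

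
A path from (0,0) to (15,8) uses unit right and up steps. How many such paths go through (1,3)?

Paths (0,0)->(1,3): C(4,3) = 4.
Paths (1,3)->(15,8): C(19,5) = 11628.
By multiplication principle: 4 x 11628.

Final answer: 46512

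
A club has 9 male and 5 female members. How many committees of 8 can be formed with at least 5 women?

Sum over valid woman counts:
C(5,5)C(9,3).

Final answer: 84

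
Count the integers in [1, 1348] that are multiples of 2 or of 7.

Multiples of 2: 674. Multiples of 7: 192. Of both (lcm=14): 96.
By inclusion-exclusion: 674 + 192 - 96.

Final answer: 770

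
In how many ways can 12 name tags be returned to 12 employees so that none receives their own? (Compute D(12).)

Derangements satisfy D(n) = (n-1)(D(n-1) + D(n-2)), starting from D(0)=1, D(1)=0.
D(2) = 1 x (0 + 1) = 1
D(3) = 2 x (1 + 0) = 2
D(4) = 3 x (2 + 1) = 9
D(5) = 4 x (9 + 2) = 44
D(6) = 5 x (44 + 9) = 265
D(7) = 6 x (265 + 44) = 1854
D(8) = 7 x (1854 + 265) = 14833
D(9) = 8 x (14833 + 1854) = 133496
D(10) = 9 x (133496 + 14833) = 1334961
D(11) = 10 x (1334961 + 133496) = 14684570
D(12) = 11 x (D(11) + D(10)) = 11 x (14684570 + 1334961)

Final answer: D(12) = 176214841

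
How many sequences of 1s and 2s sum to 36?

Condition on the final move: it is a 1-step (f(n-1) ways to get there) or a 2-step (f(n-2) ways), so f(n) = f(n-1) + f(n-2), with f(1)=1, f(2)=2.
Iterating the recurrence: f(1)=1, f(2)=2, f(3)=3, f(4)=5, f(5)=8, f(6)=13, f(7)=21, f(8)=34, f(9)=55, f(10)=89, f(11)=144, f(12)=233, f(13)=377, f(14)=610, f(15)=987, f(16)=1597, f(17)=2584, f(18)=4181, f(19)=6765, f(20)=10946, f(21)=17711, f(22)=28657, f(23)=46368, f(24)=75025, f(25)=121393, f(26)=196418, f(27)=317811, f(28)=514229, f(29)=832040, f(30)=1346269, f(31)=2178309, f(32)=3524578, f(33)=5702887, f(34)=9227465, f(35)=14930352, f(36)=24157817.

Final answer: 24157817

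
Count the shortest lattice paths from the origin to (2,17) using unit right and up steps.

Each path has 2 right steps and 17 up steps in some order (19 steps total).
Choose which 17 of the 19 steps are up: C(19,17).

Final answer: C(19,17) = 171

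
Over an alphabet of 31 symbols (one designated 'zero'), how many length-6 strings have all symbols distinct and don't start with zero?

The leading digit has 30 choices (anything but zero); the next has 30 (anything but the first), then 29, and so on, one fewer each time.
Total: 30 x 30 x 29 x 28 x 27 x 26.

Final answer: 513021600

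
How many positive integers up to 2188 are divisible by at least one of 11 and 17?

Multiples of 11: 198. Multiples of 17: 128. Of both (lcm=187): 11.
By inclusion-exclusion: 198 + 128 - 11.

Final answer: 315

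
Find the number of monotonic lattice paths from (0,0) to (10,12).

Each path has 10 right steps and 12 up steps in some order (22 steps total).
Choose which 12 of the 22 steps are up: C(22,12).

Final answer: C(22,12) = 646646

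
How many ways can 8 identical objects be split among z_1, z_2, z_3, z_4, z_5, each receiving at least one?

Substitute z'_i = z_i - 1 (so z'_i >= 0). Then sum z'_i = 8 - 5 = 3.
Stars and bars: C(3+5-1, 5-1) = C(7,4).

Final answer: C(7,4) = 35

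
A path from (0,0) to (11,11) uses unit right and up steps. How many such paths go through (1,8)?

Paths (0,0)->(1,8): C(9,8) = 9.
Paths (1,8)->(11,11): C(13,3) = 286.
By multiplication principle: 9 x 286.

Final answer: 2574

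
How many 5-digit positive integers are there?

First digit: 9 choices (1-9). Each of the remaining 4 digits: 10 choices.
Total: 9 x 10^4.

Final answer: 90000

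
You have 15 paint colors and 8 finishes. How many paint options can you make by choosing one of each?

By the multiplication principle: 15 x 8.

Final answer: 120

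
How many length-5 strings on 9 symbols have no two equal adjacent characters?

Let g(n) count such strings. g(1) = 9, and each valid string of length n-1 extends in 8 ways (any symbol but the last), so g(n) = 8 g(n-1).
Total: g(5) = 9 x 8^4.

Final answer: 9 x 8^{4} = 36864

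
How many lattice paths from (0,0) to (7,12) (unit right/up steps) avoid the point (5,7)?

Total paths to (7,12): C(19,12) = 50388.
Paths through (5,7): C(12,7) x C(7,5) = 16632.
Avoiding (5,7): 50388 - 16632.

Final answer: 33756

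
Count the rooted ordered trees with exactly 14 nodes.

The structures are counted by the Catalan number C_n. Here n = 14 - 1 = 13.
Using C_0 = 1 and C_(k+1) = C_k x 2(2k+1)/(k+2), build up term by term: C_1=1, C_2=2, C_3=5, C_4=14, C_5=42, C_6=132, C_7=429, C_8=1430, C_9=4862, C_10=16796, C_11=58786, C_12=208012, C_13=742900.

Final answer: C_{13} = 742900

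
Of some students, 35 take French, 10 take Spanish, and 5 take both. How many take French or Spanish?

|A union B| = |A| + |B| - |A intersect B| = 35 + 10 - 5.

Final answer: 40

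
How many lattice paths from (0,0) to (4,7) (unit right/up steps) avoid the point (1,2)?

Total paths to (4,7): C(11,7) = 330.
Paths through (1,2): C(3,2) x C(8,5) = 168.
Avoiding (1,2): 330 - 168.

Final answer: 162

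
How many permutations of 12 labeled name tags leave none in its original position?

Derangements satisfy D(n) = (n-1)(D(n-1) + D(n-2)), starting from D(0)=1, D(1)=0.
D(2) = 1 x (0 + 1) = 1
D(3) = 2 x (1 + 0) = 2
D(4) = 3 x (2 + 1) = 9
D(5) = 4 x (9 + 2) = 44
D(6) = 5 x (44 + 9) = 265
D(7) = 6 x (265 + 44) = 1854
D(8) = 7 x (1854 + 265) = 14833
D(9) = 8 x (14833 + 1854) = 133496
D(10) = 9 x (133496 + 14833) = 1334961
D(11) = 10 x (1334961 + 133496) = 14684570
D(12) = 11 x (D(11) + D(10)) = 11 x (14684570 + 1334961)

Final answer: D(12) = 176214841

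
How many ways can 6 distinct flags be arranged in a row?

The number of ways to arrange 6 distinct objects is 6!.

Final answer: 6! = 720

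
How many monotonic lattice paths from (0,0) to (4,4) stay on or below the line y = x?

Total monotonic paths to (4,4): C(8,4) = 70.
Paths that cross above y=x (reflection bijection): C(8,5) = 56.
Valid Dyck paths: 70 - 56.
(This is the Catalan number C_{4}.)

Final answer: C_{4} = 14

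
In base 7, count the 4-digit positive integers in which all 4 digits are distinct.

First digit: 6 (nonzero). Second: 6 (not first). Third: 5, etc.
Total: 6 x 6 x 5 x 4.

Final answer: 720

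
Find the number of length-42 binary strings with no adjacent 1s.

Classify by the final bit: ...0 gives a(n-1) strings, ...01 gives a(n-2) strings. Thus a(n) = a(n-1) + a(n-2) with a(1)=2, a(2)=3.
Computing successive values: a(1)=2, a(2)=3, a(3)=5, a(4)=8, a(5)=13, a(6)=21, a(7)=34, a(8)=55, a(9)=89, a(10)=144, a(11)=233, a(12)=377, a(13)=610, a(14)=987, a(15)=1597, a(16)=2584, a(17)=4181, a(18)=6765, a(19)=10946, a(20)=17711, a(21)=28657, a(22)=46368, a(23)=75025, a(24)=121393, a(25)=196418, a(26)=317811, a(27)=514229, a(28)=832040, a(29)=1346269, a(30)=2178309, a(31)=3524578, a(32)=5702887, a(33)=9227465, a(34)=14930352, a(35)=24157817, a(36)=39088169, a(37)=63245986, a(38)=102334155, a(39)=165580141, a(40)=267914296, a(41)=433494437, a(42)=701408733.

Final answer: 701408733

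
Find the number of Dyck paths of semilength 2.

Total monotonic paths to (2,2): C(4,2) = 6.
A path is bad iff it touches y = x + 1; reflecting its initial segment maps bad paths bijectively onto all paths to (1,3), of which there are C(4,3) = 4.
Valid Dyck paths: 6 - 4.
(Check: C(4,2) - C(4,3) = C(4,2)/3, the Catalan number C_{2}.)

Final answer: C_{2} = 2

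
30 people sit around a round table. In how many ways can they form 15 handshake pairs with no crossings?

The structures are counted by the Catalan number C_n. Here n = 30/2 = 15.
C_n = C(2n,n) - C(2n,n+1), so C_{15} = C(30,15) - C(30,16) = 155117520 - 145422675.

Final answer: C_{15} = 9694845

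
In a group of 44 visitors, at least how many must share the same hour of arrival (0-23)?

There are 24 possible values for hour of arrival (0-23). With 44 visitors and 24 categories, by pigeonhole: ceiling(44/24).

Final answer: 2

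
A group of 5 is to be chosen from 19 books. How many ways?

C(19,5) = 19!/(5! x (19-5)!).

Final answer: C(19,5) = 11628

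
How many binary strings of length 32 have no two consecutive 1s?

Let a(n) count valid strings. If the last bit is 0 the prefix is any valid string of length n-1; if it is 1 the string must end in 01 with a valid prefix of length n-2. So a(n) = a(n-1) + a(n-2), a(1)=2, a(2)=3.
Building up term by term: a(1)=2, a(2)=3, a(3)=5, a(4)=8, a(5)=13, a(6)=21, a(7)=34, a(8)=55, a(9)=89, a(10)=144, a(11)=233, a(12)=377, a(13)=610, a(14)=987, a(15)=1597, a(16)=2584, a(17)=4181, a(18)=6765, a(19)=10946, a(20)=17711, a(21)=28657, a(22)=46368, a(23)=75025, a(24)=121393, a(25)=196418, a(26)=317811, a(27)=514229, a(28)=832040, a(29)=1346269, a(30)=2178309, a(31)=3524578, a(32)=5702887.

Final answer: 5702887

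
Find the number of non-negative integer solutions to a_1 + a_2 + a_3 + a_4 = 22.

Stars and bars with 22 stars and 3 bars:
C(22+4-1, 4-1) = C(25,3).

Final answer: C(25,3) = 2300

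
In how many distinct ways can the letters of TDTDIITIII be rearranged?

Letters (D:2, I:5, T:3). Total letters: 10.
Permutations = 10!/(5! x 3! x 2!).

Final answer: 2520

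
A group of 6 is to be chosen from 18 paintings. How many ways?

C(18,6) = 18!/(6! x (18-6)!).

Final answer: C(18,6) = 18564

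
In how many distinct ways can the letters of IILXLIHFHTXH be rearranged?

Letters (F:1, H:3, I:3, L:2, T:1, X:2). Total letters: 12.
Permutations = 12!/(3! x 3! x 2! x 2!).

Final answer: 3326400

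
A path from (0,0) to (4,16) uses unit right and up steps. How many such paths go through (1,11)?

Paths (0,0)->(1,11): C(12,11) = 12.
Paths (1,11)->(4,16): C(8,5) = 56.
By multiplication principle: 12 x 56.

Final answer: 672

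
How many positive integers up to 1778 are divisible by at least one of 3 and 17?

Multiples of 3: 592. Multiples of 17: 104. Of both (lcm=51): 34.
By inclusion-exclusion: 592 + 104 - 34.

Final answer: 662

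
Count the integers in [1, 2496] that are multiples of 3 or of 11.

Multiples of 3: 832. Multiples of 11: 226. Of both (lcm=33): 75.
By inclusion-exclusion: 832 + 226 - 75.

Final answer: 983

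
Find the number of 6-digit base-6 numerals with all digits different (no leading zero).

The leading digit has 5 choices (anything but zero); the next has 5 (anything but the first), then 4, and so on, one fewer each time.
Total: 5 x 5 x 4 x 3 x 2 x 1.

Final answer: 600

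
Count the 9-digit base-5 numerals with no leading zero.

These are the integers in [5^8, 5^9), so the count is 5^9 - 5^8 = 4 x 5^8.

Final answer: 1562500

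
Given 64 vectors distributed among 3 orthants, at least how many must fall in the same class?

By pigeonhole with 64 objects and 3 categories: ceiling(64/3).

Final answer: 22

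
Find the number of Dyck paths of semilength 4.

Total monotonic paths to (4,4): C(8,4) = 70.
Paths that cross above y=x (reflection bijection): C(8,5) = 56.
Valid Dyck paths: 70 - 56.
(These counts are the Catalan numbers.)

Final answer: C_{4} = 14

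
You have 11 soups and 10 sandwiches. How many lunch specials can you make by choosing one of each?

By the multiplication principle: 11 x 10.

Final answer: 110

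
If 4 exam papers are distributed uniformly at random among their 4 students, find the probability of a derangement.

Use the recurrence D(n) = (n-1)(D(n-1) + D(n-2)) with D(0)=1, D(1)=0.
Building up: D(2)=1, D(3)=2, D(4)=9.
Total arrangements: 4! = 24.
Probability = D(4)/4! = 3/8.

Final answer: D(4)/4! = 9/24 = 0.375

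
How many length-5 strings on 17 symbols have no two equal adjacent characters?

Let g(n) count such strings. g(1) = 17, and each valid string of length n-1 extends in 16 ways (any symbol but the last), so g(n) = 16 g(n-1).
Total: g(5) = 17 x 16^4.

Final answer: 17 x 16^{4} = 1114112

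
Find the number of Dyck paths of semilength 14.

Total monotonic paths to (14,14): C(28,14) = 40116600.
By the reflection principle, paths that go above the diagonal number C(28,15) = 37442160.
Valid Dyck paths: 40116600 - 37442160.
(This is the Catalan number C_{14}.)

Final answer: C_{14} = 2674440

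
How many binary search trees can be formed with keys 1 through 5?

This is a standard Catalan-number count: the answer is C_n. Here n = 5.
Using C_0 = 1 and C_(k+1) = C_k x 2(2k+1)/(k+2), build up term by term: C_1=1, C_2=2, C_3=5, C_4=14, C_5=42.

Final answer: C_{5} = 42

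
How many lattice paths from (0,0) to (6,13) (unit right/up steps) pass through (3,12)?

Paths (0,0)->(3,12): C(15,12) = 455.
Paths (3,12)->(6,13): C(4,1) = 4.
By multiplication principle: 455 x 4.

Final answer: 1820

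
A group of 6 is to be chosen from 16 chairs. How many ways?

C(16,6) = 16!/(6! x (16-6)!).

Final answer: C(16,6) = 8008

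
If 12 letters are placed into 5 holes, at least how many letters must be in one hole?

By the pigeonhole principle: ceiling(12/5).

Final answer: 3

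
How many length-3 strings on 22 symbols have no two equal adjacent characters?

Let g(n) count such strings. g(1) = 22, and each valid string of length n-1 extends in 21 ways (any symbol but the last), so g(n) = 21 g(n-1).
Total: g(3) = 22 x 21^2.

Final answer: 22 x 21^{2} = 9702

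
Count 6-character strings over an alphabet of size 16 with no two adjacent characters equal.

First character: 16 choices. Each subsequent: 15 choices (must differ from the previous one).
Total: 16 x 15^5.

Final answer: 16 x 15^{5} = 12150000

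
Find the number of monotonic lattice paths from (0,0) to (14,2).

Each path has 14 right steps and 2 up steps in some order (16 steps total).
Choose which 2 of the 16 steps are up: C(16,2).

Final answer: C(16,2) = 120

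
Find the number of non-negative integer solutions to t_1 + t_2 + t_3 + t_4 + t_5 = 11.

Stars and bars with 11 stars and 4 bars:
C(11+5-1, 5-1) = C(15,4).

Final answer: C(15,4) = 1365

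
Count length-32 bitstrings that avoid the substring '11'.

A valid string ends in 0 (append to any length-(n-1) valid string) or in 01 (append to any length-(n-2) valid string), so a(n) = a(n-1) + a(n-2) with a(1)=2, a(2)=3.
Iterating the recurrence: a(1)=2, a(2)=3, a(3)=5, a(4)=8, a(5)=13, a(6)=21, a(7)=34, a(8)=55, a(9)=89, a(10)=144, a(11)=233, a(12)=377, a(13)=610, a(14)=987, a(15)=1597, a(16)=2584, a(17)=4181, a(18)=6765, a(19)=10946, a(20)=17711, a(21)=28657, a(22)=46368, a(23)=75025, a(24)=121393, a(25)=196418, a(26)=317811, a(27)=514229, a(28)=832040, a(29)=1346269, a(30)=2178309, a(31)=3524578, a(32)=5702887.

Final answer: 5702887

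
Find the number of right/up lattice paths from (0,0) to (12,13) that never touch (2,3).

Total paths to (12,13): C(25,13) = 5200300.
Paths through (2,3): C(5,3) x C(20,10) = 1847560.
Avoiding (2,3): 5200300 - 1847560.

Final answer: 3352740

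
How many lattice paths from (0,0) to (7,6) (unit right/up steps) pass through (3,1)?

Paths (0,0)->(3,1): C(4,1) = 4.
Paths (3,1)->(7,6): C(9,5) = 126.
By multiplication principle: 4 x 126.

Final answer: 504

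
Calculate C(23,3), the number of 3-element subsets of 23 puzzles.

C(23,3) = 23!/(3! x 20!).

Final answer: \binom{23}{3} = 1771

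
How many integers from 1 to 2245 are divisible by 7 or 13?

Multiples of 7: 320. Multiples of 13: 172. Of both (lcm=91): 24.
By inclusion-exclusion: 320 + 172 - 24.

Final answer: 468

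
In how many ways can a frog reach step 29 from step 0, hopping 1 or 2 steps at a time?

Condition on the final move: it is a 1-step (f(n-1) ways to get there) or a 2-step (f(n-2) ways), so f(n) = f(n-1) + f(n-2), with f(1)=1, f(2)=2.
Building up term by term: f(1)=1, f(2)=2, f(3)=3, f(4)=5, f(5)=8, f(6)=13, f(7)=21, f(8)=34, f(9)=55, f(10)=89, f(11)=144, f(12)=233, f(13)=377, f(14)=610, f(15)=987, f(16)=1597, f(17)=2584, f(18)=4181, f(19)=6765, f(20)=10946, f(21)=17711, f(22)=28657, f(23)=46368, f(24)=75025, f(25)=121393, f(26)=196418, f(27)=317811, f(28)=514229, f(29)=832040.

Final answer: 832040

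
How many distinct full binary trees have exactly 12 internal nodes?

The structures are counted by the Catalan number C_n. Here n = 12.
C_n = C(2n,n) - C(2n,n+1), so C_{12} = C(24,12) - C(24,13) = 2704156 - 2496144.

Final answer: C_{12} = 208012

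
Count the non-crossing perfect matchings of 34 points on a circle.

The structures are counted by the Catalan number C_n. Here n = 34/2 = 17.
C_n = C(2n,n) - C(2n,n+1), so C_{17} = C(34,17) - C(34,18) = 2333606220 - 2203961430.

Final answer: C_{17} = 129644790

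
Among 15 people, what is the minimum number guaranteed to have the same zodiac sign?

There are 12 possible values for zodiac sign. With 15 people and 12 categories, by pigeonhole: ceiling(15/12).

Final answer: 2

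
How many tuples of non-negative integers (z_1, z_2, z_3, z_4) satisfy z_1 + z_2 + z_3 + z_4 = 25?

Stars and bars with 25 stars and 3 bars:
C(25+4-1, 4-1) = C(28,3).

Final answer: C(28,3) = 3276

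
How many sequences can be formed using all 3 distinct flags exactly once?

The number of ways to arrange 3 distinct objects is 3!.

Final answer: 3! = 6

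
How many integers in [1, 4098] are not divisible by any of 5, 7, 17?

|div by 5|=819, |div by 7|=585, |div by 17|=241.
|div by 5&7|=117, |div by 5&17|=48, |div by 7&17|=34, |div by all|=6.
By inclusion-exclusion, divisible by at least one: 819+585+241-117-48-34+6 = 1452.
Not divisible by any: 4098 - 1452.

Final answer: 2646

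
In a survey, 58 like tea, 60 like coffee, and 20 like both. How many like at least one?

|A union B| = |A| + |B| - |A intersect B| = 58 + 60 - 20.

Final answer: 98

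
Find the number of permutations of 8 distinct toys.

The number of ways to arrange 8 distinct objects is 8!.

Final answer: 8! = 40320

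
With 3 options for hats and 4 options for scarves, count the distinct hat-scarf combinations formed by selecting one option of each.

By the multiplication principle: 3 x 4.

Final answer: 12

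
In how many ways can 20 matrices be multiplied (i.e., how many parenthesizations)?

This is counted by the nth Catalan number C_n. Here n = 20 - 1 = 19.
C_n = (2n)!/(n!(n+1)!), so C_{19} = 38!/(19! x 20!) = C(38,19)/20 = 35345263800/20.

Final answer: C_{19} = 1767263190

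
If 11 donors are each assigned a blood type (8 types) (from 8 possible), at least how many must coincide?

There are 8 possible values for blood type (8 types). With 11 donors and 8 categories, by pigeonhole: ceiling(11/8).

Final answer: 2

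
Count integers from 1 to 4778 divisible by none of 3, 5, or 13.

|div by 3|=1592, |div by 5|=955, |div by 13|=367.
|div by 3&5|=318, |div by 3&13|=122, |div by 5&13|=73, |div by all|=24.
By inclusion-exclusion, divisible by at least one: 1592+955+367-318-122-73+24 = 2425.
Not divisible by any: 4778 - 2425.

Final answer: 2353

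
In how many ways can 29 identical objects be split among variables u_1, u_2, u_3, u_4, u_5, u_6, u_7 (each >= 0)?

Stars and bars with 29 stars and 6 bars:
C(29+7-1, 7-1) = C(35,6).

Final answer: C(35,6) = 1623160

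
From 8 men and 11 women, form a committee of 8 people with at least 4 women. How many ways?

Sum over valid woman counts:
C(11,4)C(8,4) = 23100
C(11,5)C(8,3) = 25872
C(11,6)C(8,2) = 12936
C(11,7)C(8,1) = 2640
C(11,8)C(8,0) = 165
Total: 23100 + 25872 + 12936 + 2640 + 165.

Final answer: 64713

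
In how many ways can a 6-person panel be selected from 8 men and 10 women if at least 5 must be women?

Sum over valid woman counts:
C(10,5)C(8,1) = 2016
C(10,6)C(8,0) = 210
Total: 2016 + 210.

Final answer: 2226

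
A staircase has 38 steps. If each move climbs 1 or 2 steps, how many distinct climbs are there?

Let f(n) be the number of climbs. Removing the last move (1 or 2 steps) gives f(n) = f(n-1) + f(n-2); base cases f(1)=1, f(2)=2.
Building up term by term: f(1)=1, f(2)=2, f(3)=3, f(4)=5, f(5)=8, f(6)=13, f(7)=21, f(8)=34, f(9)=55, f(10)=89, f(11)=144, f(12)=233, f(13)=377, f(14)=610, f(15)=987, f(16)=1597, f(17)=2584, f(18)=4181, f(19)=6765, f(20)=10946, f(21)=17711, f(22)=28657, f(23)=46368, f(24)=75025, f(25)=121393, f(26)=196418, f(27)=317811, f(28)=514229, f(29)=832040, f(30)=1346269, f(31)=2178309, f(32)=3524578, f(33)=5702887, f(34)=9227465, f(35)=14930352, f(36)=24157817, f(37)=39088169, f(38)=63245986.

Final answer: 63245986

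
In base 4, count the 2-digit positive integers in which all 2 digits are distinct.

The leading digit has 3 choices (anything but zero); the next has 3 (anything but the first), then 2, and so on, one fewer each time.
Total: 3 x 3.

Final answer: 9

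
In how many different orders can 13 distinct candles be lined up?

The number of ways to arrange 13 distinct objects is 13!.

Final answer: 13! = 6227020800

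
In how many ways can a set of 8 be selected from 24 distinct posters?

C(24,8) = 24!/(8! x (24-8)!).

Final answer: C(24,8) = 735471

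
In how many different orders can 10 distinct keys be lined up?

The number of ways to arrange 10 distinct objects is 10!.

Final answer: 10! = 3628800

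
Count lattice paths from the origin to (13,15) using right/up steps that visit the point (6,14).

Paths (0,0)->(6,14): C(20,14) = 38760.
Paths (6,14)->(13,15): C(8,1) = 8.
By multiplication principle: 38760 x 8.

Final answer: 310080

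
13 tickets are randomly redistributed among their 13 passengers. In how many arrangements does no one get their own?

Use the recurrence D(n) = (n-1)(D(n-1) + D(n-2)) with D(0)=1, D(1)=0.
D(2) = 1 x (0 + 1) = 1
D(3) = 2 x (1 + 0) = 2
D(4) = 3 x (2 + 1) = 9
D(5) = 4 x (9 + 2) = 44
D(6) = 5 x (44 + 9) = 265
D(7) = 6 x (265 + 44) = 1854
D(8) = 7 x (1854 + 265) = 14833
D(9) = 8 x (14833 + 1854) = 133496
D(10) = 9 x (133496 + 14833) = 1334961
D(11) = 10 x (1334961 + 133496) = 14684570
D(12) = 11 x (14684570 + 1334961) = 176214841
D(13) = 12 x (D(12) + D(11)) = 12 x (176214841 + 14684570)

Final answer: D(13) = 2290792932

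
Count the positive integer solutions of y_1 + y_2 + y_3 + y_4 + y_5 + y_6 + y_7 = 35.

Substitute y'_i = y_i - 1 (so y'_i >= 0). Then sum y'_i = 35 - 7 = 28.
Stars and bars: C(28+7-1, 7-1) = C(34,6).

Final answer: C(34,6) = 1344904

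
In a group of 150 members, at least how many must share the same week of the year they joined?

There are 52 possible values for week of the year they joined. With 150 members and 52 categories, by pigeonhole: ceiling(150/52).

Final answer: 3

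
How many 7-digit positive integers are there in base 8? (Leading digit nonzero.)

These are the integers in [8^6, 8^7), so the count is 8^7 - 8^6 = 7 x 8^6.

Final answer: 1835008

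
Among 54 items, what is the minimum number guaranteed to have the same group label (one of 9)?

There are 9 possible values for group label (one of 9). With 54 items and 9 categories, by pigeonhole: ceiling(54/9).

Final answer: 6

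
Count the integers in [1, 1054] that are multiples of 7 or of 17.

Multiples of 7: 150. Multiples of 17: 62. Of both (lcm=119): 8.
By inclusion-exclusion: 150 + 62 - 8.

Final answer: 204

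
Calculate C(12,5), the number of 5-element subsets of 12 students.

C(12,5) = 12!/(5! x (12-5)!).

Final answer: C(12,5) = 792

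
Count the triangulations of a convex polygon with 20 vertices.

This is a standard Catalan-number count: the answer is C_n. Here n = 20 - 2 = 18.
C_n = C(2n,n)/(n+1), so C_{18} = C(36,18)/19 = 9075135300/19.

Final answer: C_{18} = 477638700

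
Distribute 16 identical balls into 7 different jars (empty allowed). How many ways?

Stars and bars: C(n+k-1, k-1) = C(22,6).

Final answer: C(22,6) = 74613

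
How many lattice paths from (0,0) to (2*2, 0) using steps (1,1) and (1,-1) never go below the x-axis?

Total monotonic paths to (2,2): C(4,2) = 6.
A path is bad iff it touches y = x + 1; reflecting its initial segment maps bad paths bijectively onto all paths to (1,3), of which there are C(4,3) = 4.
Valid Dyck paths: 6 - 4.
(This is the Catalan number C_{2}.)

Final answer: C_{2} = 2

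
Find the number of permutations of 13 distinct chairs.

The number of ways to arrange 13 distinct objects is 13!.

Final answer: 13! = 6227020800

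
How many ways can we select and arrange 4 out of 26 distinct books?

P(26,4) = 26!/(26-4)! = 26!/22!.

Final answer: P(26,4) = 358800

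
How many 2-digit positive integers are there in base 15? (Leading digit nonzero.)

In base 15, the leading digit has 14 choices (1..14); each of the remaining 1 digits has 15 choices.
Total: 14 x 15^1.

Final answer: 210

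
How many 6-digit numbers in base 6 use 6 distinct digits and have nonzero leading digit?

First digit: 5 (nonzero). Second: 5 (not first). Third: 4, etc.
Total: 5 x 5 x 4 x 3 x 2 x 1.

Final answer: 600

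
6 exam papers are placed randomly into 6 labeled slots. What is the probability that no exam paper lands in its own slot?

Derangements satisfy D(n) = (n-1)(D(n-1) + D(n-2)), starting from D(0)=1, D(1)=0.
Building up: D(2)=1, D(3)=2, D(4)=9, D(5)=44, D(6)=265.
Total arrangements: 6! = 720.
Probability = D(6)/6! = 53/144.

Final answer: D(6)/6! = 265/720 = 0.368056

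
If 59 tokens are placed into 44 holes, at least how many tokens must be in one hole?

By the pigeonhole principle: ceiling(59/44).

Final answer: 2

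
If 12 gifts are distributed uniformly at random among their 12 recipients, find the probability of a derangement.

D(n) = (n-1)(D(n-1) + D(n-2)), D(0)=1, D(1)=0.
Building up: D(2)=1, D(3)=2, D(4)=9, D(5)=44, D(6)=265, D(7)=1854, D(8)=14833, D(9)=133496, D(10)=1334961, D(11)=14684570, D(12)=176214841.
Total arrangements: 12! = 479001600.
Probability = D(12)/12! = 16019531/43545600.

Final answer: D(12)/12! = 176214841/479001600 = 0.367879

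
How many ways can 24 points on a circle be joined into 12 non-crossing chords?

This is counted by the nth Catalan number C_n. Here n = 24/2 = 12.
Using C_0 = 1 and C_(k+1) = C_k x 2(2k+1)/(k+2), build up term by term: C_1=1, C_2=2, C_3=5, C_4=14, C_5=42, C_6=132, C_7=429, C_8=1430, C_9=4862, C_10=16796, C_11=58786, C_12=208012.

Final answer: C_{12} = 208012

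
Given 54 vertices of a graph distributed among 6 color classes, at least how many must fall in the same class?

By pigeonhole with 54 objects and 6 categories: ceiling(54/6).

Final answer: 9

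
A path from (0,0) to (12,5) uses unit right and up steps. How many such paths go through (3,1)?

Paths (0,0)->(3,1): C(4,1) = 4.
Paths (3,1)->(12,5): C(13,4) = 715.
By multiplication principle: 4 x 715.

Final answer: 2860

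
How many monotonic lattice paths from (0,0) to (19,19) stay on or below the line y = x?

Total monotonic paths to (19,19): C(38,19) = 35345263800.
A path is bad iff it touches y = x + 1; reflecting its initial segment maps bad paths bijectively onto all paths to (18,20), of which there are C(38,20) = 33578000610.
Valid Dyck paths: 35345263800 - 33578000610.
(These counts are the Catalan numbers.)

Final answer: C_{19} = 1767263190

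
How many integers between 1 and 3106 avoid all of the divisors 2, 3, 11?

|div by 2|=1553, |div by 3|=1035, |div by 11|=282.
|div by 2&3|=517, |div by 2&11|=141, |div by 3&11|=94, |div by all|=47.
By inclusion-exclusion, divisible by at least one: 1553+1035+282-517-141-94+47 = 2165.
Not divisible by any: 3106 - 2165.

Final answer: 941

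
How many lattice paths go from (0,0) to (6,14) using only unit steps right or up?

Each path has 6 right steps and 14 up steps in some order (20 steps total).
Choose which 14 of the 20 steps are up: C(20,14).

Final answer: C(20,14) = 38760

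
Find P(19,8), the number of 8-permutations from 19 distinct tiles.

P(19,8) = 19!/(19-8)! = 19!/11!.

Final answer: P(19,8) = 3047466240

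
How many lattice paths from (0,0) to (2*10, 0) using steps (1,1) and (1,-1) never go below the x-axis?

Total monotonic paths to (10,10): C(20,10) = 184756.
Paths that cross above y=x (reflection bijection): C(20,11) = 167960.
Valid Dyck paths: 184756 - 167960.
(Equivalently, C_{10} = C(20,10)/11 = 184756/11.)

Final answer: C_{10} = 16796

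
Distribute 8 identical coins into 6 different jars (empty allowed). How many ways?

Stars and bars: C(n+k-1, k-1) = C(13,5).

Final answer: C(13,5) = 1287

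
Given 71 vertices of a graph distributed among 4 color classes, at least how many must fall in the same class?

By pigeonhole with 71 objects and 4 categories: ceiling(71/4).

Final answer: 18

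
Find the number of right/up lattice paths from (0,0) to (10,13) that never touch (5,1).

Total paths to (10,13): C(23,13) = 1144066.
Paths through (5,1): C(6,1) x C(17,12) = 37128.
Avoiding (5,1): 1144066 - 37128.

Final answer: 1106938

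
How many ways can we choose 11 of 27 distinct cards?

C(27,11) = 27!/(11! x 16!).

Final answer: \binom{27}{11} = 13037895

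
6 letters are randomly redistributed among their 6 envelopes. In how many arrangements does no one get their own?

Derangements satisfy D(n) = (n-1)(D(n-1) + D(n-2)), starting from D(0)=1, D(1)=0.
D(2) = 1 x (0 + 1) = 1
D(3) = 2 x (1 + 0) = 2
D(4) = 3 x (2 + 1) = 9
D(5) = 4 x (9 + 2) = 44
D(6) = 5 x (D(5) + D(4)) = 5 x (44 + 9)

Final answer: D(6) = 265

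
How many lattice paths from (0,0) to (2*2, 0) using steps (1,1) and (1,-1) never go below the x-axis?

Total monotonic paths to (2,2): C(4,2) = 6.
Reflecting each bad path at its first crossing gives a bijection with paths to (1,3): C(4,3) = 4.
Valid Dyck paths: 6 - 4.
(This is the Catalan number C_{2}.)

Final answer: C_{2} = 2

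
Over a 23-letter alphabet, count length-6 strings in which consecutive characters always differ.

Let g(n) count such strings. g(1) = 23, and each valid string of length n-1 extends in 22 ways (any symbol but the last), so g(n) = 22 g(n-1).
Total: g(6) = 23 x 22^5.

Final answer: 23 x 22^{5} = 118533536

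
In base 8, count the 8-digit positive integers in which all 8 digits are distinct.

The leading digit has 7 choices (anything but zero); the next has 7 (anything but the first), then 6, and so on, one fewer each time.
Total: 7 x 7 x 6 x 5 x 4 x 3 x 2 x 1.

Final answer: 35280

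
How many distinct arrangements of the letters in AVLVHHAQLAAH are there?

Letters (A:4, H:3, L:2, Q:1, V:2). Total letters: 12.
Permutations = 12!/(4! x 3! x 2! x 2!).

Final answer: 831600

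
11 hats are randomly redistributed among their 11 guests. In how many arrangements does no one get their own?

Derangements satisfy D(n) = (n-1)(D(n-1) + D(n-2)), starting from D(0)=1, D(1)=0.
D(2) = 1 x (0 + 1) = 1
D(3) = 2 x (1 + 0) = 2
D(4) = 3 x (2 + 1) = 9
D(5) = 4 x (9 + 2) = 44
D(6) = 5 x (44 + 9) = 265
D(7) = 6 x (265 + 44) = 1854
D(8) = 7 x (1854 + 265) = 14833
D(9) = 8 x (14833 + 1854) = 133496
D(10) = 9 x (133496 + 14833) = 1334961
D(11) = 10 x (D(10) + D(9)) = 10 x (1334961 + 133496)

Final answer: D(11) = 14684570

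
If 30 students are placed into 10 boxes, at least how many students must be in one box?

By the pigeonhole principle: ceiling(30/10).

Final answer: 3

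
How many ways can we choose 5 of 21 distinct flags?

C(21,5) = 21!/(5! x (21-5)!).

Final answer: C(21,5) = 20349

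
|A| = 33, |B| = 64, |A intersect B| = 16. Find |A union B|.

|A union B| = |A| + |B| - |A intersect B| = 33 + 64 - 16.

Final answer: 81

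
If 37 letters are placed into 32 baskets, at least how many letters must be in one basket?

By the pigeonhole principle: ceiling(37/32).

Final answer: 2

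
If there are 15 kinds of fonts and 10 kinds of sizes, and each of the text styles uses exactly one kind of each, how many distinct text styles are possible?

By the multiplication principle: 15 x 10.

Final answer: 150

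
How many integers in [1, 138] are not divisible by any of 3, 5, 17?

|div by 3|=46, |div by 5|=27, |div by 17|=8.
|div by 3&5|=9, |div by 3&17|=2, |div by 5&17|=1, |div by all|=0.
By inclusion-exclusion, divisible by at least one: 46+27+8-9-2-1+0 = 69.
Not divisible by any: 138 - 69.

Final answer: 69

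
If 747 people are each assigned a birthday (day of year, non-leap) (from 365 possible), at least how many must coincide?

There are 365 possible values for birthday (day of year, non-leap). With 747 people and 365 categories, by pigeonhole: ceiling(747/365).

Final answer: 3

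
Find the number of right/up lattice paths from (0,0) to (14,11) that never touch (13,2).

Total paths to (14,11): C(25,11) = 4457400.
Paths through (13,2): C(15,2) x C(10,9) = 1050.
Avoiding (13,2): 4457400 - 1050.

Final answer: 4456350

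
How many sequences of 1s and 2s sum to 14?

Let f(n) count the ways. The last step is size 1 or 2, so f(n) = f(n-1) + f(n-2) with f(1)=1, f(2)=2.
Computing successive values: f(1)=1, f(2)=2, f(3)=3, f(4)=5, f(5)=8, f(6)=13, f(7)=21, f(8)=34, f(9)=55, f(10)=89, f(11)=144, f(12)=233, f(13)=377, f(14)=610.

Final answer: 610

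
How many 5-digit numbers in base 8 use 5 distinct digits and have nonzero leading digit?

The leading digit has 7 choices (anything but zero); the next has 7 (anything but the first), then 6, and so on, one fewer each time.
Total: 7 x 7 x 6 x 5 x 4.

Final answer: 5880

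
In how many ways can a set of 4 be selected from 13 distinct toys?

C(13,4) = 13!/(4! x (13-4)!).

Final answer: C(13,4) = 715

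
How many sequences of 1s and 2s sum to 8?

Let f(n) count the ways. The last step is size 1 or 2, so f(n) = f(n-1) + f(n-2) with f(1)=1, f(2)=2.
Building up term by term: f(1)=1, f(2)=2, f(3)=3, f(4)=5, f(5)=8, f(6)=13, f(7)=21, f(8)=34.

Final answer: 34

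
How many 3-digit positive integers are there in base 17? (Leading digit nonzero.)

These are the integers in [17^2, 17^3), so the count is 17^3 - 17^2 = 16 x 17^2.

Final answer: 4624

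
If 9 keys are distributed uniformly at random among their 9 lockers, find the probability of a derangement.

D(n) = (n-1)(D(n-1) + D(n-2)), D(0)=1, D(1)=0.
Building up: D(2)=1, D(3)=2, D(4)=9, D(5)=44, D(6)=265, D(7)=1854, D(8)=14833, D(9)=133496.
Total arrangements: 9! = 362880.
Probability = D(9)/9! = 16687/45360.

Final answer: D(9)/9! = 133496/362880 = 0.367879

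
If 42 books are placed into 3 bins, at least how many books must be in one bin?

By the pigeonhole principle: ceiling(42/3).

Final answer: 14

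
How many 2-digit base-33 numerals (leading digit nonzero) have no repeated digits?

First digit: 32 (nonzero). Second: 32 (not first). Third: 31, etc.
Total: 32 x 32.

Final answer: 1024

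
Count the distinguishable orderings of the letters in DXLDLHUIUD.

Letters (D:3, H:1, I:1, L:2, U:2, X:1). Total letters: 10.
Permutations = 10!/(3! x 2! x 2!).

Final answer: 151200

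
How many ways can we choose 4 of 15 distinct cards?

C(15,4) = 15!/(4! x (15-4)!).

Final answer: C(15,4) = 1365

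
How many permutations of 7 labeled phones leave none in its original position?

D(n) = (n-1)(D(n-1) + D(n-2)), D(0)=1, D(1)=0.
D(2) = 1 x (0 + 1) = 1
D(3) = 2 x (1 + 0) = 2
D(4) = 3 x (2 + 1) = 9
D(5) = 4 x (9 + 2) = 44
D(6) = 5 x (44 + 9) = 265
D(7) = 6 x (D(6) + D(5)) = 6 x (265 + 44)

Final answer: D(7) = 1854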